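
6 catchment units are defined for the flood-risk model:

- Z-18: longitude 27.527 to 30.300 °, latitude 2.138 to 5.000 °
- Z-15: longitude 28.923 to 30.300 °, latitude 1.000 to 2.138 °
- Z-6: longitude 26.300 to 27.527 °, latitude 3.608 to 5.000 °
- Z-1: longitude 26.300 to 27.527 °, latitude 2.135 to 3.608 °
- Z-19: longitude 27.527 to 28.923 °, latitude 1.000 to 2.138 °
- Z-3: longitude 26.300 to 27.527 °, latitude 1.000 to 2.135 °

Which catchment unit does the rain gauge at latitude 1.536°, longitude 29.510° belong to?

The point has longitude = 29.510 and latitude = 1.536.
Only Z-15 satisfies 28.923 ≤ longitude ≤ 30.300 and 1.000 ≤ latitude ≤ 2.138.

Z-15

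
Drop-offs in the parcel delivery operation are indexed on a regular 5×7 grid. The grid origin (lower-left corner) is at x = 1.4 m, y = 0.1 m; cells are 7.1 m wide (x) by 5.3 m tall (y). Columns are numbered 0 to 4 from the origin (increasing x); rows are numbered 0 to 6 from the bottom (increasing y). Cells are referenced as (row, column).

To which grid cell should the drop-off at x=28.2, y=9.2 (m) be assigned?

Column index: ⌊(28.2 − 1.4) / 7.1⌋ = ⌊3.775⌋ = 3
Row offset from origin: ⌊(9.2 − 0.1) / 5.3⌋ = ⌊1.717⌋ = 1 → row 1

(1, 3)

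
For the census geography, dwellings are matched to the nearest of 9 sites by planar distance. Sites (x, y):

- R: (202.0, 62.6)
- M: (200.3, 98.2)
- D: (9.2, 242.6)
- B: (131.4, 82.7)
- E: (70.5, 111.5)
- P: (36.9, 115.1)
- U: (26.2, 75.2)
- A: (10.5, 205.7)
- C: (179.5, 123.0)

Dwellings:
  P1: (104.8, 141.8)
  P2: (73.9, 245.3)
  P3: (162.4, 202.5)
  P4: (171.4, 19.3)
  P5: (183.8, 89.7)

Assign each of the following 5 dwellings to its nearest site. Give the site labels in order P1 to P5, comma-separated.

P1 → E (d²=2094.58)
P2 → D (d²=4193.38)
P3 → C (d²=6612.66)
P4 → R (d²=2811.25)
P5 → M (d²=344.50)

E, D, C, R, M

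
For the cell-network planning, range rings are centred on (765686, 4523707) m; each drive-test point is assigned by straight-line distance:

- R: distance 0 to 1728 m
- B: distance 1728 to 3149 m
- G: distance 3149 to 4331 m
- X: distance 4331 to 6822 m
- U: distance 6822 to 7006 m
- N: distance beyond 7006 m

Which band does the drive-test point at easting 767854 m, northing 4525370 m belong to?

B

Distance = √((767854−765686)² + (4525370−4523707)²) = √(4700224.000 + 2765569.000) = 2732.360 m.
1728 ≤ 2732.360 < 3149 → B.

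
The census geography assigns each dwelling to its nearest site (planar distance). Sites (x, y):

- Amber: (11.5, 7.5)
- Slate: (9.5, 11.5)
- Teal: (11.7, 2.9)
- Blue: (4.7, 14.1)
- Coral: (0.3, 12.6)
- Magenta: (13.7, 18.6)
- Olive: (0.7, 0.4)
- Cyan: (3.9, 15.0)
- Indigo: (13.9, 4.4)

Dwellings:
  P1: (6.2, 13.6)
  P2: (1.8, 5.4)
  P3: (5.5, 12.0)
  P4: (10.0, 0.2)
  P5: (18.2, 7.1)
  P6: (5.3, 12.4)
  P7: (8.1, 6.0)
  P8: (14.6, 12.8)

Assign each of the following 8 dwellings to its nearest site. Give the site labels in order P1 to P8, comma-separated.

Blue, Olive, Blue, Teal, Indigo, Blue, Amber, Slate

P1 → Blue (d²=2.50)
P2 → Olive (d²=26.21)
P3 → Blue (d²=5.05)
P4 → Teal (d²=10.18)
P5 → Indigo (d²=25.78)
P6 → Blue (d²=3.25)
P7 → Amber (d²=13.81)
P8 → Slate (d²=27.70)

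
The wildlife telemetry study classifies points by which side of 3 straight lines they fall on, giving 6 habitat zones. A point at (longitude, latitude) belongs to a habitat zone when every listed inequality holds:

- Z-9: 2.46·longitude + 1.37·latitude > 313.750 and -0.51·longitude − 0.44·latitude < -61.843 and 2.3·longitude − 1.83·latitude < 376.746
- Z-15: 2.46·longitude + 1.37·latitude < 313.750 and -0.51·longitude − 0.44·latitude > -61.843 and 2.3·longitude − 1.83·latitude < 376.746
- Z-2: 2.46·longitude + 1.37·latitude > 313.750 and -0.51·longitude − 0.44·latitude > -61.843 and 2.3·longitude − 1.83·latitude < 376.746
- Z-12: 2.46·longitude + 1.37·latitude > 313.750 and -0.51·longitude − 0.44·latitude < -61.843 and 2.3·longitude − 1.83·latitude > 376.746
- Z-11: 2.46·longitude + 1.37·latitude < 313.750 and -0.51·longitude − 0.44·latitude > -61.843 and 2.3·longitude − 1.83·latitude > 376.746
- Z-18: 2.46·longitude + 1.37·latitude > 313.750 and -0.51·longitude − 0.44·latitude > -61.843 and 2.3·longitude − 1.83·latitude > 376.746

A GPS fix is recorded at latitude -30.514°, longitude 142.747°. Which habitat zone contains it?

Z-11

2.46·142.747 + 1.37·-30.514 = 309.353, which is < 313.750
-0.51·142.747 − 0.44·-30.514 = -59.375, which is > -61.843
2.3·142.747 − 1.83·-30.514 = 384.159, which is > 376.746
This sign pattern matches Z-11.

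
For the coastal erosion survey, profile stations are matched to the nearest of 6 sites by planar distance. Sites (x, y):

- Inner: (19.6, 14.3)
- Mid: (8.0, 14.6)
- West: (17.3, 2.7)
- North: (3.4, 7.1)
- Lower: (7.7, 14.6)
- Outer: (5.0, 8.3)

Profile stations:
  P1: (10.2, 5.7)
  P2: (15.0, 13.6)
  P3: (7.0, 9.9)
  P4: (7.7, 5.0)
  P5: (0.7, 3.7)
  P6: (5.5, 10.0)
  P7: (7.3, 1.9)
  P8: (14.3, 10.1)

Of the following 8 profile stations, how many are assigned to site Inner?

2

P1 → Outer
P2 → Inner
P3 → Outer
P4 → Outer
P5 → North
P6 → Outer
P7 → North
P8 → Inner
2 of the 8 go to Inner.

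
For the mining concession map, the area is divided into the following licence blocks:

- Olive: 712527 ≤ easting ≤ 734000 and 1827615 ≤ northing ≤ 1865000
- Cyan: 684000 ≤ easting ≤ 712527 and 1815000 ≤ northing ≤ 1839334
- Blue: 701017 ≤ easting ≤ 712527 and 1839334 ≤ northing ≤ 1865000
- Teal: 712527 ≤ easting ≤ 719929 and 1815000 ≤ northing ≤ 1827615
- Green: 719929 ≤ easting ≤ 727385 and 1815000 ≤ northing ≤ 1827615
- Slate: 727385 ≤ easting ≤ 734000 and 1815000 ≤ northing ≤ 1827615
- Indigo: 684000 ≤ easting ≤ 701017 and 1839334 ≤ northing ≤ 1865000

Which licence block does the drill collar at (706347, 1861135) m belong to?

The point has easting = 706347 and northing = 1861135.
Only Blue satisfies 701017 ≤ easting ≤ 712527 and 1839334 ≤ northing ≤ 1865000.

Blue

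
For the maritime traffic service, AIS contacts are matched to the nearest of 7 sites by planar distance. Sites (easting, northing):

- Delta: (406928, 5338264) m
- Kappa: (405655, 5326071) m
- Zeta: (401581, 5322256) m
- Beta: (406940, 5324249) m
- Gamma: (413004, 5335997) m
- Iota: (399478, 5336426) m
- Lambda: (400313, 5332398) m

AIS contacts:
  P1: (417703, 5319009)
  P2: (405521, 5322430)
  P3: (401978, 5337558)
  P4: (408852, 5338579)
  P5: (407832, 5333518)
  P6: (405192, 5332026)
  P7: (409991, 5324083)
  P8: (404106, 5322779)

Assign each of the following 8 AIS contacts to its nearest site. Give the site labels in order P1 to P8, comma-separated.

P1 → Beta (d²=143299769.00)
P2 → Beta (d²=5322322.00)
P3 → Iota (d²=7531424.00)
P4 → Delta (d²=3801001.00)
P5 → Delta (d²=23341732.00)
P6 → Lambda (d²=23943025.00)
P7 → Beta (d²=9336157.00)
P8 → Zeta (d²=6649154.00)

Beta, Beta, Iota, Delta, Delta, Lambda, Beta, Zeta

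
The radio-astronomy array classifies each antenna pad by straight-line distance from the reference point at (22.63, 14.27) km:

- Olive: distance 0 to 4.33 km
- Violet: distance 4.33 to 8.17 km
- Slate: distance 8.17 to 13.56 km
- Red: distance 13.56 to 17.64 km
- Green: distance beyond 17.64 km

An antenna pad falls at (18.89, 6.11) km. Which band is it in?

Distance = √((18.89−22.63)² + (6.11−14.27)²) = √(13.988 + 66.586) = 8.976 km.
8.17 ≤ 8.976 < 13.56 → Slate.

Slate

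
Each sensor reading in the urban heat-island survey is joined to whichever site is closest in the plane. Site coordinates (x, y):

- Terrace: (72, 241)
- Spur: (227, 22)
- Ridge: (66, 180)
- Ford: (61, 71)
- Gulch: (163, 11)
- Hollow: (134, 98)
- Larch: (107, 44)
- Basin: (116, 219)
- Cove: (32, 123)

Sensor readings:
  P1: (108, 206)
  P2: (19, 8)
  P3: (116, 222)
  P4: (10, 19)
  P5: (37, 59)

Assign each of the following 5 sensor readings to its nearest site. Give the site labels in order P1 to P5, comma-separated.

P1 → Basin (d²=233.00)
P2 → Ford (d²=5733.00)
P3 → Basin (d²=9.00)
P4 → Ford (d²=5305.00)
P5 → Ford (d²=720.00)

Basin, Ford, Basin, Ford, Ford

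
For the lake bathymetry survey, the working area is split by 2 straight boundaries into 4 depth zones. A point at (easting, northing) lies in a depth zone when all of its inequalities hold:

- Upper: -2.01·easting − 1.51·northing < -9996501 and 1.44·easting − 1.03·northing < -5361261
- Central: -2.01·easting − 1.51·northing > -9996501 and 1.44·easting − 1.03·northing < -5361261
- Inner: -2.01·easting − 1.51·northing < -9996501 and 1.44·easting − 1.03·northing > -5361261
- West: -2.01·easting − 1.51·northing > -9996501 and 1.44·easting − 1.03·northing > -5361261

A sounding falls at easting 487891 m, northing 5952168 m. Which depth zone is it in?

-2.01·487891 − 1.51·5952168 = -9968434.590, which is > -9996501
1.44·487891 − 1.03·5952168 = -5428170.000, which is < -5361261
This sign pattern matches Central.

Central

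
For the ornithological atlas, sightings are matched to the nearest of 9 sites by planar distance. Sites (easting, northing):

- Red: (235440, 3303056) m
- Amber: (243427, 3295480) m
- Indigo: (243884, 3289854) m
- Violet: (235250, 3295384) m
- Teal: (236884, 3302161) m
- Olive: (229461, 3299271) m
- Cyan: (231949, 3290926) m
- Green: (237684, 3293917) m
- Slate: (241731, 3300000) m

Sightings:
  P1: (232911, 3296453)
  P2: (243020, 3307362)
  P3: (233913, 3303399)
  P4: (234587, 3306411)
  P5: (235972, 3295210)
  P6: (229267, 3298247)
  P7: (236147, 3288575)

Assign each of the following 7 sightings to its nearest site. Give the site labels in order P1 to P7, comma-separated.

P1 → Violet (d²=6613682.00)
P2 → Slate (d²=55860565.00)
P3 → Red (d²=2449378.00)
P4 → Red (d²=11983634.00)
P5 → Violet (d²=551560.00)
P6 → Olive (d²=1086212.00)
P7 → Cyan (d²=23150405.00)

Violet, Slate, Red, Red, Violet, Olive, Cyan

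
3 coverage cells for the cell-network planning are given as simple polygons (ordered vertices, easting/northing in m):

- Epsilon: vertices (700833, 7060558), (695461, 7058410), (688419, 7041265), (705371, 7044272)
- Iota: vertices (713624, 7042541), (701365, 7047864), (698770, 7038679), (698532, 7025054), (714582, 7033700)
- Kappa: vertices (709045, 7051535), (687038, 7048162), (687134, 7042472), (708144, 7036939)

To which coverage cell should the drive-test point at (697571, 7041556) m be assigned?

Cast a ray rightward from (697571, 7041556). For each polygon, the edges (by vertex number in listed order) whose endpoints lie on opposite sides of northing = 7041556, where each meets that height, and whether that is right or left of the point:
Epsilon: 2–3 at easting≈688538.5 (left), 3–4 at easting≈690059.5 (left) → 0 crossings.
Iota: 2–3 at easting≈699582.8 (right), 5–1 at easting≈713730.7 (right) → 2 crossings.
Kappa: 3–4 at easting≈690612.3 (left), 4–1 at easting≈708429.0 (right) → 1 crossing.
Only Kappa has an odd count, so the point is inside Kappa.

Kappa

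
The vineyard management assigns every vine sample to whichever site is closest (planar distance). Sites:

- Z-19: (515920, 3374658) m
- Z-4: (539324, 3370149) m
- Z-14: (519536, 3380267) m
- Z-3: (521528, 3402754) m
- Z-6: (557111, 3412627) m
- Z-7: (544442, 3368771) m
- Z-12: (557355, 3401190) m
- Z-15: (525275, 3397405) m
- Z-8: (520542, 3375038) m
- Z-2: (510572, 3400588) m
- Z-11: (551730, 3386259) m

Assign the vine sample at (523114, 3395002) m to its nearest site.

Squared distances to each site:
Z-19: 465631972.000; Z-4: 880435709.000; Z-14: 229922309.000; Z-3: 62608900.000; Z-6: 1466436634.000; Z-7: 1142948945.000; Z-12: 1210737425.000; Z-15: 10444330.000; Z-8: 405176480.000; Z-2: 188505160.000; Z-11: 895315505.000.
Minimum at Z-15.

Z-15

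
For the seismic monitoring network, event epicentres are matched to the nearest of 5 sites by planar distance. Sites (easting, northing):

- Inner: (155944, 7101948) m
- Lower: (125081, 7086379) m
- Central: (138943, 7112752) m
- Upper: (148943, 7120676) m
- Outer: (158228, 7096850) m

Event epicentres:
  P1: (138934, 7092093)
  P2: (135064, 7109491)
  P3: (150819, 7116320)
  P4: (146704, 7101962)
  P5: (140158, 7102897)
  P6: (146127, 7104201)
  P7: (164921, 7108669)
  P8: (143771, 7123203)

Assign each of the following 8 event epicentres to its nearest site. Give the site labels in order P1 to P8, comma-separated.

Lower, Central, Upper, Inner, Central, Inner, Inner, Upper

P1 → Lower (d²=224555405.00)
P2 → Central (d²=25680762.00)
P3 → Upper (d²=22494112.00)
P4 → Inner (d²=85377796.00)
P5 → Central (d²=98597250.00)
P6 → Inner (d²=101449498.00)
P7 → Inner (d²=125758370.00)
P8 → Upper (d²=33135313.00)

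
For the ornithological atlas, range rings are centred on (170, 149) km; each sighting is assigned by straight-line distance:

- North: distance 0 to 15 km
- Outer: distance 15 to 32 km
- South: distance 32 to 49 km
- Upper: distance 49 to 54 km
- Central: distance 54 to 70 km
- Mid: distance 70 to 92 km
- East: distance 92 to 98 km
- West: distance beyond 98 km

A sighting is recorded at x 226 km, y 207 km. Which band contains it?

Distance = √((226−170)² + (207−149)²) = √(3136.000 + 3364.000) = 80.623 km.
70 ≤ 80.623 < 92 → Mid.

Mid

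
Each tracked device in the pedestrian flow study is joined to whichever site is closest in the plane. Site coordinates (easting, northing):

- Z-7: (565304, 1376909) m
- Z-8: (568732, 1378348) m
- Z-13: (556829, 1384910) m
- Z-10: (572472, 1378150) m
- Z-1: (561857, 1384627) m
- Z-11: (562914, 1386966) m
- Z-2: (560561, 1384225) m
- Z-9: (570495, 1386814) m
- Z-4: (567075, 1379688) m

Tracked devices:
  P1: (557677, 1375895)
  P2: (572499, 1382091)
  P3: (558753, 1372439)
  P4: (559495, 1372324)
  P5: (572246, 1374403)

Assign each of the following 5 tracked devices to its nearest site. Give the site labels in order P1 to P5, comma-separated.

P1 → Z-7 (d²=59199325.00)
P2 → Z-10 (d²=15532210.00)
P3 → Z-7 (d²=62896501.00)
P4 → Z-7 (d²=54766706.00)
P5 → Z-10 (d²=14091085.00)

Z-7, Z-10, Z-7, Z-7, Z-10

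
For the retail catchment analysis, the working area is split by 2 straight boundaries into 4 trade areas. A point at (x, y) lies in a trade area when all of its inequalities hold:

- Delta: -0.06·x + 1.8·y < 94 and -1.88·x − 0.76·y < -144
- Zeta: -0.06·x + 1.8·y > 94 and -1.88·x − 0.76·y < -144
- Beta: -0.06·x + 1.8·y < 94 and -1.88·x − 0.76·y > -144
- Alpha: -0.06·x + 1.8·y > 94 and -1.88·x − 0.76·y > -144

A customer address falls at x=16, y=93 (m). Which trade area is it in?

Alpha

-0.06·16 + 1.8·93 = 166.440, which is > 94
-1.88·16 − 0.76·93 = -100.760, which is > -144
This sign pattern matches Alpha.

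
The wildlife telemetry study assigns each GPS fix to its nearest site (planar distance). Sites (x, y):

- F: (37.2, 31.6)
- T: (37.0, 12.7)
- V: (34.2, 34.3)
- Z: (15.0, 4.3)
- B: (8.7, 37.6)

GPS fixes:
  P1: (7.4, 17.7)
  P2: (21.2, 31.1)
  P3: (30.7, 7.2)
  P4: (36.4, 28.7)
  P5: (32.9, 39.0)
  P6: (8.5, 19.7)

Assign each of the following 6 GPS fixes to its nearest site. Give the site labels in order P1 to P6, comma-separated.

P1 → Z (d²=237.32)
P2 → V (d²=179.24)
P3 → T (d²=69.94)
P4 → F (d²=9.05)
P5 → V (d²=23.78)
P6 → Z (d²=279.41)

Z, V, T, F, V, Z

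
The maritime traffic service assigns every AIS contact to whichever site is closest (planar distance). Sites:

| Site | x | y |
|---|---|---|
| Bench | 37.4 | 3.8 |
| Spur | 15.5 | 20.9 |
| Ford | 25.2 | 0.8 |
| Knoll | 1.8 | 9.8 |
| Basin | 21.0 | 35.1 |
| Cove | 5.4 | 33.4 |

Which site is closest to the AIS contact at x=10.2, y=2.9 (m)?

Squared distances to each site:
Bench: 740.650; Spur: 352.090; Ford: 229.410; Knoll: 118.170; Basin: 1153.480; Cove: 953.290.
Minimum at Knoll.

Knoll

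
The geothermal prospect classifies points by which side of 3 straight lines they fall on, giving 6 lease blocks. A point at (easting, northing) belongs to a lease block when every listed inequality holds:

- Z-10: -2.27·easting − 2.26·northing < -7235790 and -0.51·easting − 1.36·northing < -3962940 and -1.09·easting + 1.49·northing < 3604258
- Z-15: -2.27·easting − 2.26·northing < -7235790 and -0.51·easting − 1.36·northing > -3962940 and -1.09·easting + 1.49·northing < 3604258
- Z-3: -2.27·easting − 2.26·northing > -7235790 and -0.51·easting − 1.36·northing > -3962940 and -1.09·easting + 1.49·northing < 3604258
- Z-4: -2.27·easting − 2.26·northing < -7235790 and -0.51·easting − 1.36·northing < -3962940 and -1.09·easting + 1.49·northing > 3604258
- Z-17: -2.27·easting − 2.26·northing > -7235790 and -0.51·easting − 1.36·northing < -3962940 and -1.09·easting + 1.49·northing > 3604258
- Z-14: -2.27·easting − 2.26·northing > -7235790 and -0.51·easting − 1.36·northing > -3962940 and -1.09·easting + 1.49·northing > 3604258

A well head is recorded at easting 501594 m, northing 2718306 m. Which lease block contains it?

Z-15

-2.27·501594 − 2.26·2718306 = -7281989.940, which is < -7235790
-0.51·501594 − 1.36·2718306 = -3952709.100, which is > -3962940
-1.09·501594 + 1.49·2718306 = 3503538.480, which is < 3604258
This sign pattern matches Z-15.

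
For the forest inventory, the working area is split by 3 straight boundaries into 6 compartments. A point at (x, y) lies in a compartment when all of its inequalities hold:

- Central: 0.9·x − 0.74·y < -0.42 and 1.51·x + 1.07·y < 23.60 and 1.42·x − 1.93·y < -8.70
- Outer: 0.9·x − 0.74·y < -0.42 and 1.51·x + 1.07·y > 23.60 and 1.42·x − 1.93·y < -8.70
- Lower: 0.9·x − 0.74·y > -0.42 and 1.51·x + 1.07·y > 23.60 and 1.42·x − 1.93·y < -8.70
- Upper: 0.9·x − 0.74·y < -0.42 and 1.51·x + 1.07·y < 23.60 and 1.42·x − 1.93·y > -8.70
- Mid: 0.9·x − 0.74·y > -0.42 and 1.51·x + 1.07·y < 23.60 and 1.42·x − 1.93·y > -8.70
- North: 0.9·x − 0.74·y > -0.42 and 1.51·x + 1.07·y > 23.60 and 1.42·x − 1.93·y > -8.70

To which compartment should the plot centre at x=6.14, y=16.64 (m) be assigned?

0.9·6.14 − 0.74·16.64 = -6.788, which is < -0.42
1.51·6.14 + 1.07·16.64 = 27.076, which is > 23.60
1.42·6.14 − 1.93·16.64 = -23.396, which is < -8.70
This sign pattern matches Outer.

Outer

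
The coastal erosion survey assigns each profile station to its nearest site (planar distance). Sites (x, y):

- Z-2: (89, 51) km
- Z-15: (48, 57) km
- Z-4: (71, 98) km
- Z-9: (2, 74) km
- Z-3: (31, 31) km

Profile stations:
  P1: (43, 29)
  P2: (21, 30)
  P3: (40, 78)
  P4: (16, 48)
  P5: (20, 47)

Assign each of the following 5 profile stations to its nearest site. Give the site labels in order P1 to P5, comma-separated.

Z-3, Z-3, Z-15, Z-3, Z-3

P1 → Z-3 (d²=148.00)
P2 → Z-3 (d²=101.00)
P3 → Z-15 (d²=505.00)
P4 → Z-3 (d²=514.00)
P5 → Z-3 (d²=377.00)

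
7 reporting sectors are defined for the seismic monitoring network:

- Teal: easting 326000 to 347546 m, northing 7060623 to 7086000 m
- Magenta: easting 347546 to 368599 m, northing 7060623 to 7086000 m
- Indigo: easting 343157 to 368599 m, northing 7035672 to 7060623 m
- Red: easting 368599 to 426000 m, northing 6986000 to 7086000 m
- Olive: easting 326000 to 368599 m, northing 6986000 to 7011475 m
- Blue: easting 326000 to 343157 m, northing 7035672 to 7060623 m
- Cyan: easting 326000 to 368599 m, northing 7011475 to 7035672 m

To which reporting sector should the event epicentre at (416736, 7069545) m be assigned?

The point has easting = 416736 and northing = 7069545.
Only Red satisfies 368599 ≤ easting ≤ 426000 and 6986000 ≤ northing ≤ 7086000.

Red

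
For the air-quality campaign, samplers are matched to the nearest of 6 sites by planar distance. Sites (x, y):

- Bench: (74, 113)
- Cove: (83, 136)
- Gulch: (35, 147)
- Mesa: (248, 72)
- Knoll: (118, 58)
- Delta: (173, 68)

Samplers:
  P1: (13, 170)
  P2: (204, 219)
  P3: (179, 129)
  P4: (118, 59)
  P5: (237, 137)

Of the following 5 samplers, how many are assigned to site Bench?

P1 → Gulch
P2 → Cove
P3 → Delta
P4 → Knoll
P5 → Mesa
0 of the 5 go to Bench.

0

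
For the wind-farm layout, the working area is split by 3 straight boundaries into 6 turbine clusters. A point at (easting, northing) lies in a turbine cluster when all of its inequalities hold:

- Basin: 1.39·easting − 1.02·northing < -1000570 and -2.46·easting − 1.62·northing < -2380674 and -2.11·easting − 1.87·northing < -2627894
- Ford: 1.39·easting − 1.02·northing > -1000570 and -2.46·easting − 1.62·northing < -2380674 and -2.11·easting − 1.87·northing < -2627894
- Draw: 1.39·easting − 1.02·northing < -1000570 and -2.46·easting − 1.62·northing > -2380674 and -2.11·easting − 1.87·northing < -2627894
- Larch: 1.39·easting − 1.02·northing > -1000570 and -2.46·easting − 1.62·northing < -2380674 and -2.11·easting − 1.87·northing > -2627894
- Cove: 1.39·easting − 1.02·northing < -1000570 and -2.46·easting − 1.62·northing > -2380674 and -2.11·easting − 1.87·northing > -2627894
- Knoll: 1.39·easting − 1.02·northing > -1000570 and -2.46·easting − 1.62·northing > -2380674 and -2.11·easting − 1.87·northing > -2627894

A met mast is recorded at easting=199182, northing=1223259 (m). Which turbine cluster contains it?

1.39·199182 − 1.02·1223259 = -970861.200, which is > -1000570
-2.46·199182 − 1.62·1223259 = -2471667.300, which is < -2380674
-2.11·199182 − 1.87·1223259 = -2707768.350, which is < -2627894
This sign pattern matches Ford.

Ford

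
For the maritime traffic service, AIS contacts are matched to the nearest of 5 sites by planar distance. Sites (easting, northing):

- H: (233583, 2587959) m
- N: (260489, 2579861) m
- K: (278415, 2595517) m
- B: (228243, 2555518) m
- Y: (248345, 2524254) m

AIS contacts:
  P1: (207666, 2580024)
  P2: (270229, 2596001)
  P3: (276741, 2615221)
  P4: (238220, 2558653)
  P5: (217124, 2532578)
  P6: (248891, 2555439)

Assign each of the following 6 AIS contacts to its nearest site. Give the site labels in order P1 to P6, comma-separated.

P1 → H (d²=734655114.00)
P2 → K (d²=67244852.00)
P3 → K (d²=391049892.00)
P4 → B (d²=109368754.00)
P5 → B (d²=649875761.00)
P6 → B (d²=426346145.00)

H, K, K, B, B, B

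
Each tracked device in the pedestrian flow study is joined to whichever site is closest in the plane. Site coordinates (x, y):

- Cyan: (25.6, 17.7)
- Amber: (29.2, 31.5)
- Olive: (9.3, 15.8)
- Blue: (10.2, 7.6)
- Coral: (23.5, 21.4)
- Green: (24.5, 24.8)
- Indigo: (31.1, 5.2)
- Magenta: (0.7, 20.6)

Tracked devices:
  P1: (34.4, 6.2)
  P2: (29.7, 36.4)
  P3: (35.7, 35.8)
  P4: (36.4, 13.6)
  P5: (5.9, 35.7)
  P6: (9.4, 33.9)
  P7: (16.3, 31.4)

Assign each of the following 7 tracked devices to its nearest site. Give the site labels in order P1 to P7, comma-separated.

Indigo, Amber, Amber, Indigo, Magenta, Magenta, Green

P1 → Indigo (d²=11.89)
P2 → Amber (d²=24.26)
P3 → Amber (d²=60.74)
P4 → Indigo (d²=98.65)
P5 → Magenta (d²=255.05)
P6 → Magenta (d²=252.58)
P7 → Green (d²=110.80)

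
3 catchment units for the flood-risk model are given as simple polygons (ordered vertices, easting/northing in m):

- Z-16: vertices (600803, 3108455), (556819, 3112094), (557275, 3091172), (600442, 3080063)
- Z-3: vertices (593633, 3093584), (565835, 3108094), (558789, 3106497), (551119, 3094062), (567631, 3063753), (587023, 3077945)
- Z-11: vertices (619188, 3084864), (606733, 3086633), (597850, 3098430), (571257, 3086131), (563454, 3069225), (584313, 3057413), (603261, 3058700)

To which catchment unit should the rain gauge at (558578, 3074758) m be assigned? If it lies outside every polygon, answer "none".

Cast a ray rightward from (558578, 3074758). For each polygon, the edges (by vertex number in listed order) whose endpoints lie on opposite sides of northing = 3074758, where each meets that height, and whether that is right or left of the point:
Z-16: no edge straddles that height → 0 crossings.
Z-3: 4–5 at easting≈561635.6 (right), 5–6 at easting≈582668.3 (right) → 2 crossings.
Z-11: 4–5 at easting≈566007.8 (right), 7–1 at easting≈613036.1 (right) → 2 crossings.
All counts are even, so the point lies outside every listed polygon.

none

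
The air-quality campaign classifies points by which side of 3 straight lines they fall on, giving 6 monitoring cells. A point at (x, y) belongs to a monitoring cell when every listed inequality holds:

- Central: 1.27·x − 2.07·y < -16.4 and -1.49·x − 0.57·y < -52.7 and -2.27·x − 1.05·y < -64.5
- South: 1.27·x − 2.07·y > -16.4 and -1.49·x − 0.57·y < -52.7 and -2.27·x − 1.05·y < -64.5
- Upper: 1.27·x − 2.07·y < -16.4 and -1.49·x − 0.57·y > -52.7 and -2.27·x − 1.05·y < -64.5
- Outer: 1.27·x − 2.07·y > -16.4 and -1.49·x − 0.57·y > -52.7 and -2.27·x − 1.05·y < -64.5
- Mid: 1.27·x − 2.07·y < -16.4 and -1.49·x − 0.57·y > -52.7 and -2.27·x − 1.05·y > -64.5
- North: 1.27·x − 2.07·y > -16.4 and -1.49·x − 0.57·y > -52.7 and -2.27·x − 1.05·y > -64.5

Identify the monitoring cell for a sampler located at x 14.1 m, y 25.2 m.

1.27·14.1 − 2.07·25.2 = -34.257, which is < -16.4
-1.49·14.1 − 0.57·25.2 = -35.373, which is > -52.7
-2.27·14.1 − 1.05·25.2 = -58.467, which is > -64.5
This sign pattern matches Mid.

Mid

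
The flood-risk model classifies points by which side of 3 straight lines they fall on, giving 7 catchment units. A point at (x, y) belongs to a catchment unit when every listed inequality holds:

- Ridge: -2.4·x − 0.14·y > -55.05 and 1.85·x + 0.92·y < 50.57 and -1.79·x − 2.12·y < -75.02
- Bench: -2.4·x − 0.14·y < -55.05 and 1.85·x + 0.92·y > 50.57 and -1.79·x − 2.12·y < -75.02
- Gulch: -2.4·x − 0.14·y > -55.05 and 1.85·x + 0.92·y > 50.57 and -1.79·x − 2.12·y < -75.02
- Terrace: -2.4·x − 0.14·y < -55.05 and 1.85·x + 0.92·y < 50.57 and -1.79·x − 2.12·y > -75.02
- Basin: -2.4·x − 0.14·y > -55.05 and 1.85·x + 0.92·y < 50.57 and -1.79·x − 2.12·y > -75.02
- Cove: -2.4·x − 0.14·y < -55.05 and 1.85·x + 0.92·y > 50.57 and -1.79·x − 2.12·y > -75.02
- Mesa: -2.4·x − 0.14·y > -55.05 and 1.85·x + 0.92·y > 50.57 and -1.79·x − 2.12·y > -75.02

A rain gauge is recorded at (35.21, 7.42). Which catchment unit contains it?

-2.4·35.21 − 0.14·7.42 = -85.543, which is < -55.05
1.85·35.21 + 0.92·7.42 = 71.965, which is > 50.57
-1.79·35.21 − 2.12·7.42 = -78.756, which is < -75.02
This sign pattern matches Bench.

Bench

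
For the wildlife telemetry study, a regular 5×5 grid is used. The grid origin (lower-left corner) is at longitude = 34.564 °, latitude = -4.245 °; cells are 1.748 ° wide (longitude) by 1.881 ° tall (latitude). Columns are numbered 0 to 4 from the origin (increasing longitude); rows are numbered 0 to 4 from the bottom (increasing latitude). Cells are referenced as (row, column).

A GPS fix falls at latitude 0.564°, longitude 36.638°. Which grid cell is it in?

Column index: ⌊(36.638 − 34.564) / 1.748⌋ = ⌊1.186⌋ = 1
Row offset from origin: ⌊(0.564 − -4.245) / 1.881⌋ = ⌊2.557⌋ = 2 → row 2

(2, 1)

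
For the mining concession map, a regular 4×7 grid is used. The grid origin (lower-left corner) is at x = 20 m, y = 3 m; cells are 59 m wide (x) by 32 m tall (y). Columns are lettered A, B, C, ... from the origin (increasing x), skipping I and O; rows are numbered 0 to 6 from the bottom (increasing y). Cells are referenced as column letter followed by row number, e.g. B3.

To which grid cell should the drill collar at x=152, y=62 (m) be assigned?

C1

Column index: ⌊(152 − 20) / 59⌋ = ⌊2.237⌋ = 2 → column C
Row offset from origin: ⌊(62 − 3) / 32⌋ = ⌊1.844⌋ = 1 → row 1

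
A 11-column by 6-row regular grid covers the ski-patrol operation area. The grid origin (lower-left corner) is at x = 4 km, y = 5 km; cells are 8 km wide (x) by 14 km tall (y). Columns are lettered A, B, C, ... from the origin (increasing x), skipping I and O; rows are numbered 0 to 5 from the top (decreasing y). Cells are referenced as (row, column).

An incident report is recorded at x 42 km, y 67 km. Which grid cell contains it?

(1, E)

Column index: ⌊(42 − 4) / 8⌋ = ⌊4.750⌋ = 4 → column E
Row offset from origin: ⌊(67 − 5) / 14⌋ = ⌊4.429⌋ = 4 → row 1 (counted from top)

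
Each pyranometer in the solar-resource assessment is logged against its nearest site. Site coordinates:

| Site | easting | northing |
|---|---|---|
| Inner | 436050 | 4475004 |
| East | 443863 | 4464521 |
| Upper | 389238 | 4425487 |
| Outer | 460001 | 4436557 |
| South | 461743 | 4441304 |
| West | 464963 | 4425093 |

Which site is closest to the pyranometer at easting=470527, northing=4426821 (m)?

West

Squared distances to each site:
Inner: 3510265018.000; East: 2132258896.000; Upper: 6609681077.000; Outer: 205586372.000; South: 286915945.000; West: 33944080.000.
Minimum at West.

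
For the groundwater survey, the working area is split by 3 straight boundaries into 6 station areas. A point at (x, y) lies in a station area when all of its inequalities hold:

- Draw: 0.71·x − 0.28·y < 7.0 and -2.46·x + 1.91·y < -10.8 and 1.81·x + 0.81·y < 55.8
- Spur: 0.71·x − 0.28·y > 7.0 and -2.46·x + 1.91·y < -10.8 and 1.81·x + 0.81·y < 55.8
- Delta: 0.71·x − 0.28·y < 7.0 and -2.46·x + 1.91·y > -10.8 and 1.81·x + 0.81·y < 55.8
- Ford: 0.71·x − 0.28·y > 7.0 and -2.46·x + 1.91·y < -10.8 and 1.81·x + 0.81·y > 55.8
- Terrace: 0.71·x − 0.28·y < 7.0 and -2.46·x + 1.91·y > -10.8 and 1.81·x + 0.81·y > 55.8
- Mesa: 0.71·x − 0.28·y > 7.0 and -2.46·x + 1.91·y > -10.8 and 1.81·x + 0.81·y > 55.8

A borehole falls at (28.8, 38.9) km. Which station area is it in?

0.71·28.8 − 0.28·38.9 = 9.556, which is > 7.0
-2.46·28.8 + 1.91·38.9 = 3.451, which is > -10.8
1.81·28.8 + 0.81·38.9 = 83.637, which is > 55.8
This sign pattern matches Mesa.

Mesa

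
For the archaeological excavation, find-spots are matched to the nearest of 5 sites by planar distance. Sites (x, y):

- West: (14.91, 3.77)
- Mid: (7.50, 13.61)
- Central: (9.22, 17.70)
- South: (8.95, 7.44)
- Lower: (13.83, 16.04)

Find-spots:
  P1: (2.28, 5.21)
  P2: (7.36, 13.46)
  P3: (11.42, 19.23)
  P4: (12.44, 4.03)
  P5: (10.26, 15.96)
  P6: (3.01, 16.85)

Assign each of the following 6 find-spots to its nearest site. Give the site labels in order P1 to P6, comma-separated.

South, Mid, Central, West, Central, Mid

P1 → South (d²=49.46)
P2 → Mid (d²=0.04)
P3 → Central (d²=7.18)
P4 → West (d²=6.17)
P5 → Central (d²=4.11)
P6 → Mid (d²=30.66)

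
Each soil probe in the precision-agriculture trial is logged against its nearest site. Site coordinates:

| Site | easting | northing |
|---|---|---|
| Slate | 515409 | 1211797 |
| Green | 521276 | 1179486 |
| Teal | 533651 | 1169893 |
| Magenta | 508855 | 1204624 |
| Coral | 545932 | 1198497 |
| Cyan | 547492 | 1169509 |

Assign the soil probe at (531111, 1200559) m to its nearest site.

Coral

Squared distances to each site:
Slate: 372845448.000; Green: 540798554.000; Teal: 946855156.000; Magenta: 511853761.000; Coral: 223913885.000; Cyan: 1232439661.000.
Minimum at Coral.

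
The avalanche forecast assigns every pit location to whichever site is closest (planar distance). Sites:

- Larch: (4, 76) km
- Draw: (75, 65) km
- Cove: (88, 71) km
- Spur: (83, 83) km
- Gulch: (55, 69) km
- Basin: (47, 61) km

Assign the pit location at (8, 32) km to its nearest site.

Larch

Squared distances to each site:
Larch: 1952.000; Draw: 5578.000; Cove: 7921.000; Spur: 8226.000; Gulch: 3578.000; Basin: 2362.000.
Minimum at Larch.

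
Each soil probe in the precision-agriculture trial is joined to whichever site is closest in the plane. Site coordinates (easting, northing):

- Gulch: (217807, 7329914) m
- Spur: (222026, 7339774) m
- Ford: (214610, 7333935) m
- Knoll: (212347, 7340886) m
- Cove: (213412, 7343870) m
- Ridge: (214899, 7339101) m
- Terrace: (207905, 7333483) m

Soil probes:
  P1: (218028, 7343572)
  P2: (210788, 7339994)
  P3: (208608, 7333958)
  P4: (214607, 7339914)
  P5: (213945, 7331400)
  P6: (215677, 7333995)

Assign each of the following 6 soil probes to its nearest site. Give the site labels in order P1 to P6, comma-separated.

Cove, Knoll, Terrace, Ridge, Ford, Ford

P1 → Cove (d²=21396260.00)
P2 → Knoll (d²=3226145.00)
P3 → Terrace (d²=719834.00)
P4 → Ridge (d²=746233.00)
P5 → Ford (d²=6868450.00)
P6 → Ford (d²=1142089.00)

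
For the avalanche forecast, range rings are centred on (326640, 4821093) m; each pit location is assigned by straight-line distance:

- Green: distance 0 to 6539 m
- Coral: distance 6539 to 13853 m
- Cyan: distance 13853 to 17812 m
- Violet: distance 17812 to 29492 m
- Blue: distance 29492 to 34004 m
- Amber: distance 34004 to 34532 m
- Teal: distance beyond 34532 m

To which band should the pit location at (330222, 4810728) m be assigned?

Distance = √((330222−326640)² + (4810728−4821093)²) = √(12830724.000 + 107433225.000) = 10966.492 m.
6539 ≤ 10966.492 < 13853 → Coral.

Coral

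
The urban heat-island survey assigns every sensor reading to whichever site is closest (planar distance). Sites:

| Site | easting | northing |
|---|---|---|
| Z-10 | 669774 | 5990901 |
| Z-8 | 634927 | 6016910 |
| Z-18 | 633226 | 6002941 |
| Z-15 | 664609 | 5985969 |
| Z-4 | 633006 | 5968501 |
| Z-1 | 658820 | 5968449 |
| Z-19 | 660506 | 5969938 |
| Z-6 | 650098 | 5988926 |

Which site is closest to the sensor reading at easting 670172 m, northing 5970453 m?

Z-19

Squared distances to each site:
Z-10: 418279108.000; Z-8: 3400462874.000; Z-18: 2420477060.000; Z-15: 271693225.000; Z-4: 1385121860.000; Z-1: 132883920.000; Z-19: 93696781.000; Z-6: 744217205.000.
Minimum at Z-19.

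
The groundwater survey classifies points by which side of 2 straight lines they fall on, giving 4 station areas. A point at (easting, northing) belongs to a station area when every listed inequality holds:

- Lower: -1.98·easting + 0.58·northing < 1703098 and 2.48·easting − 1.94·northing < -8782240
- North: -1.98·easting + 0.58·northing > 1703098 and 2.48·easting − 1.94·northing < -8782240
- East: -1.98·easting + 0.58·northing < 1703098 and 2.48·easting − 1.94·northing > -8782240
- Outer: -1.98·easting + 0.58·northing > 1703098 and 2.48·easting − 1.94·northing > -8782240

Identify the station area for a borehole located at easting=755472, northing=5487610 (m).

East

-1.98·755472 + 0.58·5487610 = 1686979.240, which is < 1703098
2.48·755472 − 1.94·5487610 = -8772392.840, which is > -8782240
This sign pattern matches East.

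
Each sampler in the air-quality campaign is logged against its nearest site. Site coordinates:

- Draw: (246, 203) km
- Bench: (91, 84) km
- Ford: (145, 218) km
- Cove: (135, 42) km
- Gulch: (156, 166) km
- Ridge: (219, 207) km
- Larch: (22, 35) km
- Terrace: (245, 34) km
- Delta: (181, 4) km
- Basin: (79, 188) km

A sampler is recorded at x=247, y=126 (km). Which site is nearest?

Draw

Squared distances to each site:
Draw: 5930.000; Bench: 26100.000; Ford: 18868.000; Cove: 19600.000; Gulch: 9881.000; Ridge: 7345.000; Larch: 58906.000; Terrace: 8468.000; Delta: 19240.000; Basin: 32068.000.
Minimum at Draw.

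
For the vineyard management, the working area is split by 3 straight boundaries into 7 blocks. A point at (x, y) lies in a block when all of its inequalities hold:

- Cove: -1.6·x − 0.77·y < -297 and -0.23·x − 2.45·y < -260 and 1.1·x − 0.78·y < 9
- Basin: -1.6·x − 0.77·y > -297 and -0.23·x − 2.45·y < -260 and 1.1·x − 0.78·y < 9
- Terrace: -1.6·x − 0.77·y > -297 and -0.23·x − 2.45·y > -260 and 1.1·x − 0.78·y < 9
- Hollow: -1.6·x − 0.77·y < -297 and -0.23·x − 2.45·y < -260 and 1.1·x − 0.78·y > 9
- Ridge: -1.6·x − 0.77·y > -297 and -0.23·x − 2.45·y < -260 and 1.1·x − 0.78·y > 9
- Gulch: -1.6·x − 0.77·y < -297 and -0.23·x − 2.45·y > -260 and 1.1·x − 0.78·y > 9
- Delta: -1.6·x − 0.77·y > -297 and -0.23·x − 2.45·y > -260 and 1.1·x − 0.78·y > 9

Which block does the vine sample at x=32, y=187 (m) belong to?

Basin

-1.6·32 − 0.77·187 = -195.190, which is > -297
-0.23·32 − 2.45·187 = -465.510, which is < -260
1.1·32 − 0.78·187 = -110.660, which is < 9
This sign pattern matches Basin.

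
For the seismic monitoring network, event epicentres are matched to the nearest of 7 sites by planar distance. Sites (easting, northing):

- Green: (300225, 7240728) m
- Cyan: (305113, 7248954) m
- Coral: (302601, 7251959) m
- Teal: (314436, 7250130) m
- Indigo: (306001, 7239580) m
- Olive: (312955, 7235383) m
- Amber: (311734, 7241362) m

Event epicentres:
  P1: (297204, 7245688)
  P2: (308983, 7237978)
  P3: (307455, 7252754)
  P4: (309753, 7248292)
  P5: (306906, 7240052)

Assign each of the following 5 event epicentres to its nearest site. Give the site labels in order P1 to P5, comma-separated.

P1 → Green (d²=33728041.00)
P2 → Indigo (d²=11458728.00)
P3 → Cyan (d²=19924964.00)
P4 → Cyan (d²=21967844.00)
P5 → Indigo (d²=1041809.00)

Green, Indigo, Cyan, Cyan, Indigo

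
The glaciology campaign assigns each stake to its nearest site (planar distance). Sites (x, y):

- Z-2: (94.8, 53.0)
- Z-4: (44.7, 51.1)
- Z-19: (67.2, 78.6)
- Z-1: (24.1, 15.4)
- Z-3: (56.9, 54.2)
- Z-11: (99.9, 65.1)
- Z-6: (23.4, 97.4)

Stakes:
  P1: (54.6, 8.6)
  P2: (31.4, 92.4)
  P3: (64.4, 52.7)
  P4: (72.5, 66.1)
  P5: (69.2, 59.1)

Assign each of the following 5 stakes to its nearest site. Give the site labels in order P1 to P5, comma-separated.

Z-1, Z-6, Z-3, Z-19, Z-3

P1 → Z-1 (d²=976.49)
P2 → Z-6 (d²=89.00)
P3 → Z-3 (d²=58.50)
P4 → Z-19 (d²=184.34)
P5 → Z-3 (d²=175.30)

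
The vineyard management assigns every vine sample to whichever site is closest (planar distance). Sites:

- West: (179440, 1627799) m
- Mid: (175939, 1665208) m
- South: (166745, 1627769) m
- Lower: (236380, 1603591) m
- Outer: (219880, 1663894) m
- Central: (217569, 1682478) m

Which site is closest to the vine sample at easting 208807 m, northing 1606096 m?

Lower

Squared distances to each site:
West: 1333440898.000; Mid: 4574533968.000; South: 2238930773.000; Lower: 766545354.000; Outer: 3463220133.000; Central: 5910982568.000.
Minimum at Lower.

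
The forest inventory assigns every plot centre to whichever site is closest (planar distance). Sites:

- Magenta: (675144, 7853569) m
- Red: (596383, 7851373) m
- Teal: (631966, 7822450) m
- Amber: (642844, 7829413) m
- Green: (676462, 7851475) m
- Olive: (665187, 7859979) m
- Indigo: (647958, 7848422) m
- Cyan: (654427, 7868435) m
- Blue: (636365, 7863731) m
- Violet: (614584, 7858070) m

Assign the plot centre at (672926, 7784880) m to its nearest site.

Amber

Squared distances to each site:
Magenta: 4723098245.000; Red: 10280149898.000; Teal: 3089226500.000; Amber: 2888114813.000; Green: 4447397321.000; Olive: 5699751922.000; Indigo: 4660986788.000; Cyan: 7323651026.000; Blue: 7554186922.000; Violet: 8760565064.000.
Minimum at Amber.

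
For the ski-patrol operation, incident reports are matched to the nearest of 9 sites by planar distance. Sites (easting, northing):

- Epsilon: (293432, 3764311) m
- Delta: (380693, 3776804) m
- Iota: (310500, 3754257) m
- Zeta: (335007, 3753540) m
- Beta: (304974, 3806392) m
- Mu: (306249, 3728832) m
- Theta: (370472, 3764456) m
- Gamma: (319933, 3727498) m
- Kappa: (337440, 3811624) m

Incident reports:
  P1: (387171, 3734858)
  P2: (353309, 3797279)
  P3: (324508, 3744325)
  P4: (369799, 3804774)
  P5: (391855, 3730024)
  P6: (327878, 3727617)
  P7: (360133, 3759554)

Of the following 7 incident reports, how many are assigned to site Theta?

P1 → Theta
P2 → Kappa
P3 → Zeta
P4 → Delta
P5 → Theta
P6 → Gamma
P7 → Theta
3 of the 7 go to Theta.

3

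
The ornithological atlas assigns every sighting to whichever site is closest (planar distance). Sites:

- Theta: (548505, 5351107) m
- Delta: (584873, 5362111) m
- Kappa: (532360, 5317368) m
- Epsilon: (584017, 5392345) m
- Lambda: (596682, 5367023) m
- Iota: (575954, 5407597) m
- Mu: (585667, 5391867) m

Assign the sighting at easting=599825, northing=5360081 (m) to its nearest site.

Lambda

Squared distances to each site:
Theta: 2714275076.000; Delta: 227683204.000; Kappa: 6375926594.000; Epsilon: 1290858560.000; Lambda: 58069813.000; Iota: 2827594897.000; Mu: 1210798760.000.
Minimum at Lambda.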